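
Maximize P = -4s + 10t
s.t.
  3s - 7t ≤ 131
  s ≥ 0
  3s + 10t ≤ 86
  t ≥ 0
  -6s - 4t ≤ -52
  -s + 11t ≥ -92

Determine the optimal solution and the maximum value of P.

Extreme points and P = -4s + 10t:
  (86/3, 0) → P = -344/3
  (11/3, 15/2) → P = 181/3
  (26/3, 0) → P = -104/3

s = 11/3, t = 15/2, maximum P = 181/3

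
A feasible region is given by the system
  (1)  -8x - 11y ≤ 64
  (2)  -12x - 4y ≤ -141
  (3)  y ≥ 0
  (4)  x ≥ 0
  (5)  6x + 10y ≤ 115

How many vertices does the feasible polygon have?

3

The feasible vertices (each the meet of two boundaries and inside every other half-plane) are:
  (47/4, 0)
  (475/48, 89/16)
  (115/6, 0)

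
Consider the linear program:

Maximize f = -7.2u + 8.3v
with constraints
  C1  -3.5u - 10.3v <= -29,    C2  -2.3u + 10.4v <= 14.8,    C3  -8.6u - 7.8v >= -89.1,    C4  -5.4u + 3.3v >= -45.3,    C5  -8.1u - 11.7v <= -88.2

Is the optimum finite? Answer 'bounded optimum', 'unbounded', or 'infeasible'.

bounded optimum

Feasible corners and f = -7.2u + 8.3v:
  (3120/413, 33221/10738) → f = -440471/15340
  (636/95, 3586/1235) → f = -148829/6175
  (21579/2350, 1526/1175) → f = -325093/5875
  (3041/333, 45/37) → f = -20593/370
The feasible region has finitely many vertices and no improving ray; the maximum is -148829/6175 at (636/95, 3586/1235).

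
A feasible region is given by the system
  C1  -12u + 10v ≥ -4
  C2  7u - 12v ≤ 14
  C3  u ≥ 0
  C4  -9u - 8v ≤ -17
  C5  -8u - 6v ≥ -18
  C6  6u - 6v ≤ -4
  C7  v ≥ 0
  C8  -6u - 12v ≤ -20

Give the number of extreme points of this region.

The feasible vertices (each the meet of two boundaries and inside every other half-plane) are:
  (0, 17/8)
  (0, 3)
  (35/51, 23/17)
  (1, 5/3)

4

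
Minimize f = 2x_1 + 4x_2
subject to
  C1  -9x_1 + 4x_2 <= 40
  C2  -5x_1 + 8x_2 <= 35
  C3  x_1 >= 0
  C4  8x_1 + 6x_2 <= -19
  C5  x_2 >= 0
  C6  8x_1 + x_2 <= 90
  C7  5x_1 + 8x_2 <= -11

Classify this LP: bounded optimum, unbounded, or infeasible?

infeasible

The boundaries -9x_1 + 4x_2 = 40 and x_2 = 0 meet at (-40/9, 0), but that point violates x_1 ≥ 0. Every candidate vertex is excluded by some other constraint, so the feasible region is empty.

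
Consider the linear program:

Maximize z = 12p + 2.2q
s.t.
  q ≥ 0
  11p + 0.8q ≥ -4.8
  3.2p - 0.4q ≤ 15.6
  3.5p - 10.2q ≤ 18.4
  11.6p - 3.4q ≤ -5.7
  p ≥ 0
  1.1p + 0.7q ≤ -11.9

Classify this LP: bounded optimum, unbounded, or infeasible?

infeasible

The boundaries 3.2p - 0.4q = 15.6 and 11.6p - 3.4q = -5.7 meet at (461/52, 415/13), but that point violates 1.1p + 0.7q ≤ -11.9. Every candidate vertex is excluded by some other constraint, so the feasible region is empty.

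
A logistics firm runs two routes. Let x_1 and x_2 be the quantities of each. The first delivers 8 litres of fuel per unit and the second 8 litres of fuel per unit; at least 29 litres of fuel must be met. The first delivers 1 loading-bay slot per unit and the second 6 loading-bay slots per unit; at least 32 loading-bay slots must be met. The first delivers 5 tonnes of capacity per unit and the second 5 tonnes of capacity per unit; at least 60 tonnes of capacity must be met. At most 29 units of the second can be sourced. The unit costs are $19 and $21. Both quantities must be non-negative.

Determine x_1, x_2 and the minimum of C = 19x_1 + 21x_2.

x_1 = 8, x_2 = 4, minimum C = 236

Vertices and C = 19x_1 + 21x_2:
  (0, 12) → C = 252
  (0, 29) → C = 609
  (32, 0) → C = 608
  (8, 4) → C = 236
The feasible region is unbounded (it extends along (1, 0)), but C strictly increases along every unbounded feasible direction, so there is no improving ray and the minimum is attained at a vertex.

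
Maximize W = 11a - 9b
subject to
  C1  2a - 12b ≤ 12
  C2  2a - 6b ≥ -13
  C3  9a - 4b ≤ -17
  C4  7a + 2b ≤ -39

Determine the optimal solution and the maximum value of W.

a = -111/22, b = -81/44, maximum W = -1713/44

Extreme points and W = 11a - 9b:
  (-19, -25/6) → W = -343/2
  (-111/22, -81/44) → W = -1713/44
  (-130/23, 13/46) → W = -2977/46

At the optimal vertex, 2a - 12b = 12 and 7a + 2b = -39.
Solving simultaneously gives a = -111/22, b = -81/44.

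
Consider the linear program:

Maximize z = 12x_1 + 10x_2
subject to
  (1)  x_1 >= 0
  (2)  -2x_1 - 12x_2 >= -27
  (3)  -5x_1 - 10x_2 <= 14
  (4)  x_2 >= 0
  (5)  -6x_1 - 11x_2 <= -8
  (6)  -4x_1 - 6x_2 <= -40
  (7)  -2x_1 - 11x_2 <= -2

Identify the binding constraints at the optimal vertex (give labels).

(2) and (4)

Corner points and z = 12x_1 + 10x_2:
  (27/2, 0) → z = 162
  (53/6, 7/9) → z = 1024/9
  (10, 0) → z = 120

The maximum is at (27/2, 0). Substituting into each constraint, equality holds for (2) and (4); the remaining constraints have slack.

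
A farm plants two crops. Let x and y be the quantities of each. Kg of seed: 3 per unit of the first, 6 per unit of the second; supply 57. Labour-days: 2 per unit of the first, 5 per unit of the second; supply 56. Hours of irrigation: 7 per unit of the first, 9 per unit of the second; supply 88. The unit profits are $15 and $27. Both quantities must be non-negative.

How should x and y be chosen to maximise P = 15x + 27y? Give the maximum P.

x = 1, y = 9, maximum P = 258

Corner points and P = 15x + 27y:
  (0, 0) → P = 0
  (0, 19/2) → P = 513/2
  (88/7, 0) → P = 1320/7
  (1, 9) → P = 258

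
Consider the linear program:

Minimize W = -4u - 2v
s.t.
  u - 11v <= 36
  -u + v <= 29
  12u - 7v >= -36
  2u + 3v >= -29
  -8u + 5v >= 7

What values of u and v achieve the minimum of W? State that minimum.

Feasible corners and W = -4u - 2v:
  (-648/125, -468/125) → W = 3528/125
  (-257/83, -295/83) → W = 1618/83
  (167/5, 312/5) → W = -1292/5
  (46, 75) → W = -334

u = 46, v = 75, minimum W = -334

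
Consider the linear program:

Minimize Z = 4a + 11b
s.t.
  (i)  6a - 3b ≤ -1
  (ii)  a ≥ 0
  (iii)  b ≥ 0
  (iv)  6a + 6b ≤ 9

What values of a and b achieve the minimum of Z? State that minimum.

a = 0, b = 1/3, minimum Z = 11/3

Corner points and Z = 4a + 11b:
  (0, 1/3) → Z = 11/3
  (7/18, 10/9) → Z = 124/9
  (0, 3/2) → Z = 33/2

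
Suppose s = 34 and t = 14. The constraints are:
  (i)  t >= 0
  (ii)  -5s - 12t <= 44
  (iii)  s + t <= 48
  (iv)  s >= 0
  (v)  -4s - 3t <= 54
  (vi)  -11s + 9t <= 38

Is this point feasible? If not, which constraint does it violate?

feasible

(i): 14 ≥ 0 ✓
(ii): -338 ≤ 44 ✓
(iii): 48 ≤ 48 ✓
(iv): 34 ≥ 0 ✓
(v): -178 ≤ 54 ✓
(vi): -248 ≤ 38 ✓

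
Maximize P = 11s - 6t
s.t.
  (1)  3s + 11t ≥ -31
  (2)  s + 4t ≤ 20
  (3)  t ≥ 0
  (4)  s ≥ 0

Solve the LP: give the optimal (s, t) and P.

Feasible corners and P = 11s - 6t:
  (20, 0) → P = 220
  (0, 5) → P = -30
  (0, 0) → P = 0

At the optimal vertex, s + 4t = 20 and t = 0.
Solving simultaneously gives s = 20, t = 0.

s = 20, t = 0, maximum P = 220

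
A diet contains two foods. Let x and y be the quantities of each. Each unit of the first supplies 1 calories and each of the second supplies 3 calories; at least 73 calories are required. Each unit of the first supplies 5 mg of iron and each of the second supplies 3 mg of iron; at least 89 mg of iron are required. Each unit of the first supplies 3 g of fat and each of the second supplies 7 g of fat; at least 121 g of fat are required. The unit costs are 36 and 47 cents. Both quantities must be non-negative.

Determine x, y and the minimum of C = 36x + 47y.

The feasible region is unbounded (it extends along (0, 1), (1, 0)), but C strictly increases along every unbounded feasible direction, so there is no improving ray and the minimum is attained at a vertex.

At the optimal vertex, x + 3y = 73 and 5x + 3y = 89.
Solving simultaneously gives x = 4, y = 23.

x = 4, y = 23, minimum C = 1225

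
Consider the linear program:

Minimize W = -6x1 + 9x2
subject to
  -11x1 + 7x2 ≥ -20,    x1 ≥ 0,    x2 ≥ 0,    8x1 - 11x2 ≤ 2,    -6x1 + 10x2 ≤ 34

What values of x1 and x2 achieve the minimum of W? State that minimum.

Feasible corners and W = -6x1 + 9x2:
  (206/65, 138/65) → W = 6/65
  (219/34, 247/34) → W = 909/34
  (0, 0) → W = 0
  (0, 17/5) → W = 153/5
  (1/4, 0) → W = -3/2

The binding constraints are x2 = 0 and 8x1 - 11x2 = 2.
Solving simultaneously gives x1 = 1/4, x2 = 0.

x1 = 1/4, x2 = 0, minimum W = -3/2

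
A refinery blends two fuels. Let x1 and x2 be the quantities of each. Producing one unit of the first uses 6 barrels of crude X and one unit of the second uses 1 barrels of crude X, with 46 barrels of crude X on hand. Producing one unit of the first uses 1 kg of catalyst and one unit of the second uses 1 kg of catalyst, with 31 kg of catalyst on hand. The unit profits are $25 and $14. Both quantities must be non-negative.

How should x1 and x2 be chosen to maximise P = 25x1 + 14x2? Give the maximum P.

x1 = 3, x2 = 28, maximum P = 467

Vertices and P = 25x1 + 14x2:
  (0, 0) → P = 0
  (0, 31) → P = 434
  (23/3, 0) → P = 575/3
  (3, 28) → P = 467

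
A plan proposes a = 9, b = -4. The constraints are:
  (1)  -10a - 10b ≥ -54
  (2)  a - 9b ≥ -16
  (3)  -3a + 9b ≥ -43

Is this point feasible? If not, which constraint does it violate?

Constraint (3): -3a + 9b = -63, which is not ≥ -43. All other constraints are satisfied.

not feasible — violates (3)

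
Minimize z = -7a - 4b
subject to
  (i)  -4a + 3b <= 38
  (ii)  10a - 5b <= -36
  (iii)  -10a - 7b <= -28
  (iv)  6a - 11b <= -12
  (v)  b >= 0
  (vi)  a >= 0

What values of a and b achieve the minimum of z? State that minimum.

a = 41/5, b = 118/5, minimum z = -759/5

Vertices and z = -7a - 4b:
  (41/5, 118/5) → z = -759/5
  (0, 38/3) → z = -152/3
  (0, 36/5) → z = -144/5

The optimum lies where -4a + 3b = 38 and 10a - 5b = -36.
Solving simultaneously gives a = 41/5, b = 118/5.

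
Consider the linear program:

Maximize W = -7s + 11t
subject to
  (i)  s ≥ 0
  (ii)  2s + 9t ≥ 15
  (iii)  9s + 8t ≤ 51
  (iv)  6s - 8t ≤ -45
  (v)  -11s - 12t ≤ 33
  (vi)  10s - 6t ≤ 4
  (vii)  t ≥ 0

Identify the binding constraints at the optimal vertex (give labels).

(i) and (iii)

Vertices and W = -7s + 11t:
  (0, 51/8) → W = 561/8
  (0, 45/8) → W = 495/8
  (2/5, 237/40) → W = 499/8

The maximum is at (0, 51/8). Substituting into each constraint, equality holds for (i) and (iii); the remaining constraints have slack.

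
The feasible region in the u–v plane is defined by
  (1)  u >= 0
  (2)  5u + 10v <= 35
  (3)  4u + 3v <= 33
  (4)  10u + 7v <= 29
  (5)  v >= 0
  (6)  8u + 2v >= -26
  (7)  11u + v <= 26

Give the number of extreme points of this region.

Intersecting each pair of boundary lines and keeping only the points that satisfy every inequality leaves:
  (0, 7/2)
  (0, 0)
  (9/13, 41/13)
  (153/67, 59/67)
  (26/11, 0)

5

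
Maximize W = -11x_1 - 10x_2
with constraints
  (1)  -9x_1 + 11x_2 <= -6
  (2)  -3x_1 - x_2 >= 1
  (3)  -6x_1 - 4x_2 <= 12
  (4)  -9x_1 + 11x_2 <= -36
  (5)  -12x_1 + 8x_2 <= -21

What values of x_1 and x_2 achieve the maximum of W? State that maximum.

The binding constraints are -3x_1 - x_2 = 1 and -6x_1 - 4x_2 = 12.
Solving simultaneously gives x_1 = 4/3, x_2 = -5.

x_1 = 4/3, x_2 = -5, maximum W = 106/3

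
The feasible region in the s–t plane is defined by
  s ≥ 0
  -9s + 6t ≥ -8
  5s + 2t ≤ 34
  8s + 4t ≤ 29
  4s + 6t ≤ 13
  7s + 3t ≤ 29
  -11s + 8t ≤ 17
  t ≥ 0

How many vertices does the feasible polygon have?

5

Pairwise boundary intersections that survive every other constraint:
  (0, 17/8)
  (0, 0)
  (21/13, 85/78)
  (8/9, 0)
  (1/49, 211/98)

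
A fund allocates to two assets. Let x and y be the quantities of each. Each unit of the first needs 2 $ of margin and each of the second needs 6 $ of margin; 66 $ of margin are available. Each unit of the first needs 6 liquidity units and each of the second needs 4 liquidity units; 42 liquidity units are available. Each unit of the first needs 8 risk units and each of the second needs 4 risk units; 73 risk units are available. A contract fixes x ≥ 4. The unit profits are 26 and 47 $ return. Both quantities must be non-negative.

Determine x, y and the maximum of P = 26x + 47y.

Vertices and P = 26x + 47y:
  (7, 0) → P = 182
  (4, 0) → P = 104
  (4, 9/2) → P = 631/2

x = 4, y = 9/2, maximum P = 631/2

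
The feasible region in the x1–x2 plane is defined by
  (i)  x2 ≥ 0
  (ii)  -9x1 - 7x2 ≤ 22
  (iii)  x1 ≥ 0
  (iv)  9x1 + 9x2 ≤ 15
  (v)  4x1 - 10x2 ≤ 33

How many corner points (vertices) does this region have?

3

Of the 10 pairwise boundary intersections, those satisfying every inequality are:
  (0, 0)
  (5/3, 0)
  (0, 5/3)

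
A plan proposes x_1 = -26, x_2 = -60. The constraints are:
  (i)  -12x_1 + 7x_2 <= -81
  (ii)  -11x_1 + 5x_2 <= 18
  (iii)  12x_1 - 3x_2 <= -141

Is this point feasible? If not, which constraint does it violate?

not feasible — violates (iii)

Constraint (iii): 12x_1 - 3x_2 = -132, which is not ≤ -141. All other constraints are satisfied.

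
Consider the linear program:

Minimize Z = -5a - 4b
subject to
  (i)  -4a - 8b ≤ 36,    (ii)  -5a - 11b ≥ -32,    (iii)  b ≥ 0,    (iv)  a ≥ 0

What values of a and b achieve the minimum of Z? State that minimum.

a = 32/5, b = 0, minimum Z = -32

Extreme points and Z = -5a - 4b:
  (32/5, 0) → Z = -32
  (0, 32/11) → Z = -128/11
  (0, 0) → Z = 0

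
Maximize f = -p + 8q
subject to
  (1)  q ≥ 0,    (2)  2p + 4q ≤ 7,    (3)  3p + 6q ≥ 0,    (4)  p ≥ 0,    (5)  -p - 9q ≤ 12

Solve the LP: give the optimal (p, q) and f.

p = 0, q = 7/4, maximum f = 14

Feasible corners and f = -p + 8q:
  (7/2, 0) → f = -7/2
  (0, 0) → f = 0
  (0, 7/4) → f = 14

The binding constraints are 2p + 4q = 7 and p = 0.
Solving simultaneously gives p = 0, q = 7/4.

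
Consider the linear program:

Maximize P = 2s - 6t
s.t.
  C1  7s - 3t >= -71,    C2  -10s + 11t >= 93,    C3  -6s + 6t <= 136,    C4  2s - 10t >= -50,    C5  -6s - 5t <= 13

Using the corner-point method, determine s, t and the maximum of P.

s = -152/29, t = 107/29, maximum P = -946/29

Feasible corners and P = 2s - 6t:
  (-190/39, 157/39) → P = -1322/39
  (-152/29, 107/29) → P = -946/29
  (-38/7, 137/35) → P = -1202/35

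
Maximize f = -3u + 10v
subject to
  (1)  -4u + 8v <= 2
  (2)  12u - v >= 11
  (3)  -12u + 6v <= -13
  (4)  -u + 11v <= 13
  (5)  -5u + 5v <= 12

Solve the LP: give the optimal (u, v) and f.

u = 41/18, v = 25/18, maximum f = 127/18

Feasible corners and f = -3u + 10v:
  (29/18, 19/18) → f = 103/18
  (41/18, 25/18) → f = 127/18
  (53/60, -2/5) → f = -133/20
The feasible region is unbounded (it extends along (11, 1), (-1, -12)), but f strictly decreases along every unbounded feasible direction, so there is no improving ray and the maximum is attained at a vertex.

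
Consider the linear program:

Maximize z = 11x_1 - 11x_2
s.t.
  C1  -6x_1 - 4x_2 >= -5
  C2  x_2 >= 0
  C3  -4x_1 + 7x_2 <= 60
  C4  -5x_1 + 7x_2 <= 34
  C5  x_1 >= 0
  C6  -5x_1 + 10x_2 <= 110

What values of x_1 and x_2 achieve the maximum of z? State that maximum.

x_1 = 5/6, x_2 = 0, maximum z = 55/6

Corner points and z = 11x_1 - 11x_2:
  (5/6, 0) → z = 55/6
  (0, 5/4) → z = -55/4
  (0, 0) → z = 0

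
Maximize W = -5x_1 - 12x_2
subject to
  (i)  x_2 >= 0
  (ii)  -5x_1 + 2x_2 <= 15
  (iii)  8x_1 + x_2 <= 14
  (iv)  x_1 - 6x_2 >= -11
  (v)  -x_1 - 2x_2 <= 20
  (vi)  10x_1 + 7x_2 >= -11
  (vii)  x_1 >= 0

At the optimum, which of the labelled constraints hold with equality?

Vertices and W = -5x_1 - 12x_2:
  (7/4, 0) → W = -35/4
  (0, 0) → W = 0
  (73/49, 102/49) → W = -227/7
  (0, 11/6) → W = -22

The maximum is at (0, 0). Substituting into each constraint, equality holds for (i) and (vii); the remaining constraints have slack.

(i) and (vii)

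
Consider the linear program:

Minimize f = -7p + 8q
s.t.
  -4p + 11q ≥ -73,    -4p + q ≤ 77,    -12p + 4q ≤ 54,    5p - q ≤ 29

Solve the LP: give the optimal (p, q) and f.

p = 82/17, q = -83/17, minimum f = -1238/17

Corner points and f = -7p + 8q:
  (-443/58, -273/29) → f = -1267/58
  (82/17, -83/17) → f = -1238/17
  (85/4, 309/4) → f = 1877/4

The optimum lies where -4p + 11q = -73 and 5p - q = 29.
Solving simultaneously gives p = 82/17, q = -83/17.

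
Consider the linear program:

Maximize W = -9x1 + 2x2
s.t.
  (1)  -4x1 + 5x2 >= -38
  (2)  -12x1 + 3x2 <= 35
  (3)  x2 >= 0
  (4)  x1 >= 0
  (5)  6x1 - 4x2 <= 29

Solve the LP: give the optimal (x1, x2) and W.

x1 = 0, x2 = 35/3, maximum W = 70/3

Vertices and W = -9x1 + 2x2:
  (0, 35/3) → W = 70/3
  (0, 0) → W = 0
  (29/6, 0) → W = -87/2
The feasible region is unbounded (it extends along (2, 3), (1, 4)), but W strictly decreases along every unbounded feasible direction, so there is no improving ray and the maximum is attained at a vertex.

At the optimal vertex, -12x1 + 3x2 = 35 and x1 = 0.
Solving simultaneously gives x1 = 0, x2 = 35/3.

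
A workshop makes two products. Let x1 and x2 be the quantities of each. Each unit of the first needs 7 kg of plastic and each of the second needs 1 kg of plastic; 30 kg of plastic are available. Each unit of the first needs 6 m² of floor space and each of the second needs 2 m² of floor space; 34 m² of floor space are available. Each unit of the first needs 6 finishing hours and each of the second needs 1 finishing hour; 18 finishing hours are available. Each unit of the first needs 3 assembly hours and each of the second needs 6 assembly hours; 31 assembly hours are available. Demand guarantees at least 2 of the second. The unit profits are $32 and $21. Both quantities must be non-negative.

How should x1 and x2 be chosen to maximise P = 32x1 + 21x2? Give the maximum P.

x1 = 7/3, x2 = 4, maximum P = 476/3

Feasible corners and P = 32x1 + 21x2:
  (0, 31/6) → P = 217/2
  (0, 2) → P = 42
  (7/3, 4) → P = 476/3
  (8/3, 2) → P = 382/3

The optimum lies where 6x1 + x2 = 18 and 3x1 + 6x2 = 31.
Solving simultaneously gives x1 = 7/3, x2 = 4.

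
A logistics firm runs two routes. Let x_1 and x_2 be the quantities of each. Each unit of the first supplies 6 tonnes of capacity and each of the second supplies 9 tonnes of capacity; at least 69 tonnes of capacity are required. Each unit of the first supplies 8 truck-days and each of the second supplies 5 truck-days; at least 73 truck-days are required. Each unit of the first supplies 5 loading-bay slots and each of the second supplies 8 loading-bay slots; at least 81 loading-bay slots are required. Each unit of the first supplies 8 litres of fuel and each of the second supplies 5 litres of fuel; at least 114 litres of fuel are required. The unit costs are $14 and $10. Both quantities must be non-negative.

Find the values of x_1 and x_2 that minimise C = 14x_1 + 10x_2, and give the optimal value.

x_1 = 13, x_2 = 2, minimum C = 202

Corner points and C = 14x_1 + 10x_2:
  (0, 114/5) → C = 228
  (81/5, 0) → C = 1134/5
  (13, 2) → C = 202
The feasible region is unbounded (it extends along (0, 1), (1, 0)), but C strictly increases along every unbounded feasible direction, so there is no improving ray and the minimum is attained at a vertex.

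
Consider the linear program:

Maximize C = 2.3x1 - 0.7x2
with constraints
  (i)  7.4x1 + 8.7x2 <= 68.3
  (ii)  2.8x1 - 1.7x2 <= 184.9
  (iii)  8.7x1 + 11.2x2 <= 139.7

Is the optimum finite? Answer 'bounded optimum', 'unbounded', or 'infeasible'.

bounded optimum

Corner points and C = 2.3x1 - 0.7x2:
  (86237/1847, -58851/1847) → C = 1197704/9235
  (-45043/719, 43957/719) → C = -671844/3595
The feasible region has finitely many vertices and no improving ray; the maximum is 1197704/9235 at (86237/1847, -58851/1847).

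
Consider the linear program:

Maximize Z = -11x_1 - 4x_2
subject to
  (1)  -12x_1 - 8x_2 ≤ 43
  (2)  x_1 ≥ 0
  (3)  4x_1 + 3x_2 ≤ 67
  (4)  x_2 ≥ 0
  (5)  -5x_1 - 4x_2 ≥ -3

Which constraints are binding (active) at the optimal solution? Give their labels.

(2) and (4)

Vertices and Z = -11x_1 - 4x_2:
  (0, 0) → Z = 0
  (0, 3/4) → Z = -3
  (3/5, 0) → Z = -33/5

The maximum is at (0, 0). Substituting into each constraint, equality holds for (2) and (4); the remaining constraints have slack.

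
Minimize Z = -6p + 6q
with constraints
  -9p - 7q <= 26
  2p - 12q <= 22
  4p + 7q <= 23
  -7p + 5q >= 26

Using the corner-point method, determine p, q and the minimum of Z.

p = -156/47, q = 26/47, minimum Z = 1092/47

The binding constraints are -9p - 7q = 26 and -7p + 5q = 26.
Solving simultaneously gives p = -156/47, q = 26/47.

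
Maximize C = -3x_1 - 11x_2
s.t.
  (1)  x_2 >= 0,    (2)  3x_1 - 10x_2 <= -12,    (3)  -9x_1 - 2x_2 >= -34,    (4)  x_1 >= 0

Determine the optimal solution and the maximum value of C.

x_1 = 0, x_2 = 6/5, maximum C = -66/5

Extreme points and C = -3x_1 - 11x_2:
  (79/24, 35/16) → C = -543/16
  (0, 6/5) → C = -66/5
  (0, 17) → C = -187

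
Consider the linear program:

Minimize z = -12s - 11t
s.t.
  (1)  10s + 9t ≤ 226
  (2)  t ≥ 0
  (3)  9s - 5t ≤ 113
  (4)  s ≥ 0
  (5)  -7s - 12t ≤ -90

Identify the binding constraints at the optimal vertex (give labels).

(1) and (4)

Extreme points and z = -12s - 11t:
  (2147/131, 904/131) → z = -35708/131
  (0, 226/9) → z = -2486/9
  (1806/143, 19/143) → z = -21881/143
  (0, 15/2) → z = -165/2

The minimum is at (0, 226/9). Substituting into each constraint, equality holds for (1) and (4); the remaining constraints have slack.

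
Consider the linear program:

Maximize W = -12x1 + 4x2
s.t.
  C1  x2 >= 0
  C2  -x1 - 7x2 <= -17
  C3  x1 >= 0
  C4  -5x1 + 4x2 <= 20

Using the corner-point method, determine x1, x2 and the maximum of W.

x1 = 0, x2 = 5, maximum W = 20

The feasible region is unbounded (it extends along (4, 5), (1, 0)), but W strictly decreases along every unbounded feasible direction, so there is no improving ray and the maximum is attained at a vertex.

The binding constraints are x1 = 0 and -5x1 + 4x2 = 20.
Solving simultaneously gives x1 = 0, x2 = 5.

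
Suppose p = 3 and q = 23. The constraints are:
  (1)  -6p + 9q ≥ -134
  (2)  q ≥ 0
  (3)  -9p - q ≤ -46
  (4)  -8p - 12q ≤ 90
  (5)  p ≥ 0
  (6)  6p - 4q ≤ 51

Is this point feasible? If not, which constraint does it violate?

feasible

(1): 189 ≥ -134 ✓
(2): 23 ≥ 0 ✓
(3): -50 ≤ -46 ✓
(4): -300 ≤ 90 ✓
(5): 3 ≥ 0 ✓
(6): -74 ≤ 51 ✓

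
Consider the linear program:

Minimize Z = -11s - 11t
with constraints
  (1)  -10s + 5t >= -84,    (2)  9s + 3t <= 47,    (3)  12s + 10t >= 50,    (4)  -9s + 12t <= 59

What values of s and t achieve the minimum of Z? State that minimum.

s = 43/15, t = 106/15, minimum Z = -1639/15

Feasible corners and Z = -11s - 11t:
  (160/27, -19/9) → Z = -1133/27
  (43/15, 106/15) → Z = -1639/15
  (5/117, 193/39) → Z = -6424/117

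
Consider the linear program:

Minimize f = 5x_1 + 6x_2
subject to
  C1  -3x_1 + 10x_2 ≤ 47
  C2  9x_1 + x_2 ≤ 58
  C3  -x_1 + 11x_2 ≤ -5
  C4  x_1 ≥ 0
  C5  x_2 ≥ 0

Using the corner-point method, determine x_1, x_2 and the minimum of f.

Extreme points and f = 5x_1 + 6x_2:
  (643/100, 13/100) → f = 3293/100
  (58/9, 0) → f = 290/9
  (5, 0) → f = 25

The binding constraints are -x_1 + 11x_2 = -5 and x_2 = 0.
Solving simultaneously gives x_1 = 5, x_2 = 0.

x_1 = 5, x_2 = 0, minimum f = 25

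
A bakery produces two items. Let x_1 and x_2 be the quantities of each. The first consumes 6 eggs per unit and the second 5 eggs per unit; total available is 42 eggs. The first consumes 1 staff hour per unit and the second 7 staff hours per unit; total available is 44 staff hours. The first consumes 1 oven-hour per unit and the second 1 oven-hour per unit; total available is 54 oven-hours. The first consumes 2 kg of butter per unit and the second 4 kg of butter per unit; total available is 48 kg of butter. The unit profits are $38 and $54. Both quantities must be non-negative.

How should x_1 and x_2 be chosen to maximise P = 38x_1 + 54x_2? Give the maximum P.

x_1 = 2, x_2 = 6, maximum P = 400

Extreme points and P = 38x_1 + 54x_2:
  (0, 0) → P = 0
  (0, 44/7) → P = 2376/7
  (7, 0) → P = 266
  (2, 6) → P = 400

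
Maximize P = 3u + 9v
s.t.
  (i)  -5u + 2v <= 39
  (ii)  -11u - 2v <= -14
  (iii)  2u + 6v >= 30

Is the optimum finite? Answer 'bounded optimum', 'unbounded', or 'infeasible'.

From the feasible point (-25/16, 499/32), moving in the direction (2, 5) keeps every constraint satisfied while P increases without bound.

unbounded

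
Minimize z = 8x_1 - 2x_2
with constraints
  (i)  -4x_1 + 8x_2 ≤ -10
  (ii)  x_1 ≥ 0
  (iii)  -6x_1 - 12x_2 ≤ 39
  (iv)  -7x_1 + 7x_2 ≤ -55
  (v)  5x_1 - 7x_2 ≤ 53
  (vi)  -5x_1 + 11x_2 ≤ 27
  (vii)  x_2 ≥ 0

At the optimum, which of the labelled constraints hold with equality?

(iv) and (vii)

Vertices and z = 8x_1 - 2x_2:
  (185/14, 75/14) → z = 95
  (59/2, 27/2) → z = 209
  (55/7, 0) → z = 440/7
  (53/5, 0) → z = 424/5

The minimum is at (55/7, 0). Substituting into each constraint, equality holds for (iv) and (vii); the remaining constraints have slack.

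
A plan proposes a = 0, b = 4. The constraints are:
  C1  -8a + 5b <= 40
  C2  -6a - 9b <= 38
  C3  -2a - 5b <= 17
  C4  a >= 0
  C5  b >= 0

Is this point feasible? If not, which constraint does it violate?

feasible

C1: 20 ≤ 40 ✓
C2: -36 ≤ 38 ✓
C3: -20 ≤ 17 ✓
C4: 0 ≥ 0 ✓
C5: 4 ≥ 0 ✓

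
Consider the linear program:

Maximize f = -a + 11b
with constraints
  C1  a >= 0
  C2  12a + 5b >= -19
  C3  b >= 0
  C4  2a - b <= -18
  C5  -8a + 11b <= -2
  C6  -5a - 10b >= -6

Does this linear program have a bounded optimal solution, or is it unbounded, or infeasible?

The boundaries b = 0 and -8a + 11b = -2 meet at (1/4, 0), but that point violates 2a - b ≤ -18. Every candidate vertex is excluded by some other constraint, so the feasible region is empty.

infeasible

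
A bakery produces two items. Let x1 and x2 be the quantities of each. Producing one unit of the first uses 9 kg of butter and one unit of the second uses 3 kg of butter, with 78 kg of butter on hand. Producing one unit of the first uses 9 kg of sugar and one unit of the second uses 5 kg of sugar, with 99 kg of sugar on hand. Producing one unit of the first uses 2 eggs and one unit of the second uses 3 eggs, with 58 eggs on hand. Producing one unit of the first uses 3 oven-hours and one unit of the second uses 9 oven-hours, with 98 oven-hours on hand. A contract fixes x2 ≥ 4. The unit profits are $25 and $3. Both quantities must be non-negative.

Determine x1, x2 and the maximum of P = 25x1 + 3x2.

x1 = 22/3, x2 = 4, maximum P = 586/3

Feasible corners and P = 25x1 + 3x2:
  (0, 98/9) → P = 98/3
  (0, 4) → P = 12
  (17/3, 9) → P = 506/3
  (22/3, 4) → P = 586/3

At the optimal vertex, 9x1 + 3x2 = 78 and x2 = 4.
Solving simultaneously gives x1 = 22/3, x2 = 4.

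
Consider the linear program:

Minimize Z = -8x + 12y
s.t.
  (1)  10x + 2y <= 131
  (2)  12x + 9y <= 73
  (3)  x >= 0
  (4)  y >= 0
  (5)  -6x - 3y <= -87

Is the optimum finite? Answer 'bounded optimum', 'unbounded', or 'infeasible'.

The boundaries 10x + 2y = 131 and x = 0 meet at (0, 131/2), but that point violates 12x + 9y ≤ 73. Every candidate vertex is excluded by some other constraint, so the feasible region is empty.

infeasible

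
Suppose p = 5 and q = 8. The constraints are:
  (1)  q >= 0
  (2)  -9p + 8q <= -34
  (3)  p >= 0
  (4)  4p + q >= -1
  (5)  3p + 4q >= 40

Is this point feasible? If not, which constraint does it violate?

not feasible — violates (2)

Constraint (2): -9p + 8q = 19, which is not ≤ -34. All other constraints are satisfied.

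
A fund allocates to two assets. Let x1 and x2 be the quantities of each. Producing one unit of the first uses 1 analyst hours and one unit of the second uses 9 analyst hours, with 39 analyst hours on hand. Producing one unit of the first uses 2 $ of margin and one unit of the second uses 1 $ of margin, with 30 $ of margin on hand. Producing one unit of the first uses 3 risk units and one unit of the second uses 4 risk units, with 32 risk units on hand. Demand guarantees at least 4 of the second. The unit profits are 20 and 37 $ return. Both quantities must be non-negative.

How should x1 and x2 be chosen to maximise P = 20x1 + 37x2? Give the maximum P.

x1 = 3, x2 = 4, maximum P = 208

Corner points and P = 20x1 + 37x2:
  (0, 13/3) → P = 481/3
  (0, 4) → P = 148
  (3, 4) → P = 208

The binding constraints are x1 + 9x2 = 39 and x2 = 4.
Solving simultaneously gives x1 = 3, x2 = 4.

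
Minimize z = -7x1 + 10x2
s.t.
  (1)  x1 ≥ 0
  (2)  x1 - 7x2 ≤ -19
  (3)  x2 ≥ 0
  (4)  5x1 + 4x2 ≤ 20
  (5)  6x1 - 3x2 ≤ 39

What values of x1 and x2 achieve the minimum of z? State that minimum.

x1 = 64/39, x2 = 115/39, minimum z = 18

Corner points and z = -7x1 + 10x2:
  (0, 19/7) → z = 190/7
  (0, 5) → z = 50
  (64/39, 115/39) → z = 18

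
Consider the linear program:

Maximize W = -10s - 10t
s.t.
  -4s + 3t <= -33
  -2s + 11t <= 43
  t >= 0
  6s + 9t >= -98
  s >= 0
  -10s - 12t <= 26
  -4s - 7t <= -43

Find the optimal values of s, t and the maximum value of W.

Extreme points and W = -10s - 10t:
  (246/19, 119/19) → W = -3650/19
  (9, 1) → W = -100
  (43/4, 0) → W = -215/2
The feasible region is unbounded (it extends along (11, 2), (1, 0)), but W strictly decreases along every unbounded feasible direction, so there is no improving ray and the maximum is attained at a vertex.

At the optimal vertex, -4s + 3t = -33 and -4s - 7t = -43.
Solving simultaneously gives s = 9, t = 1.

s = 9, t = 1, maximum W = -100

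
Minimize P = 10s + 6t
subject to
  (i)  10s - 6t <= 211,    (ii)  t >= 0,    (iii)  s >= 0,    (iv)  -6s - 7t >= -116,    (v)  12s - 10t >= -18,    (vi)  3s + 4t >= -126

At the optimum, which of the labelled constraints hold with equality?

(ii) and (iii)

Vertices and P = 10s + 6t:
  (0, 0) → P = 0
  (58/3, 0) → P = 580/3
  (0, 9/5) → P = 54/5
  (517/72, 125/12) → P = 4835/36

The minimum is at (0, 0). Substituting into each constraint, equality holds for (ii) and (iii); the remaining constraints have slack.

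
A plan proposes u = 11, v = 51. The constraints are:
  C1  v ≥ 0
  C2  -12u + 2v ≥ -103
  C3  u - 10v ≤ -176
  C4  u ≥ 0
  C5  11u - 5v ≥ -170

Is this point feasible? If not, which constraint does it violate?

C1: 51 ≥ 0 ✓
C2: -30 ≥ -103 ✓
C3: -499 ≤ -176 ✓
C4: 11 ≥ 0 ✓
C5: -134 ≥ -170 ✓

feasible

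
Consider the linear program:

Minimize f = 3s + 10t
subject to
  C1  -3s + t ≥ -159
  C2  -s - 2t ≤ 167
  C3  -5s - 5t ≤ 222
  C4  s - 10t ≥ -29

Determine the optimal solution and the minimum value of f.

Extreme points and f = 3s + 10t:
  (573/20, -1461/20) → f = -12891/20
  (1619/29, 246/29) → f = 7317/29
  (-43, -7/5) → f = -143

s = 573/20, t = -1461/20, minimum f = -12891/20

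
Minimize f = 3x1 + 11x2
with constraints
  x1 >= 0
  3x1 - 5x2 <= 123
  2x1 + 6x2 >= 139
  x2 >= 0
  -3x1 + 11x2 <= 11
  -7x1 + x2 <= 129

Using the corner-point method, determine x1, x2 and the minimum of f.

x1 = 1433/28, x2 = 171/28, minimum f = 1545/7

Extreme points and f = 3x1 + 11x2:
  (1433/28, 171/28) → f = 1545/7
  (704/9, 67/3) → f = 1441/3
  (1463/40, 439/40) → f = 4609/20

The binding constraints are 3x1 - 5x2 = 123 and 2x1 + 6x2 = 139.
Solving simultaneously gives x1 = 1433/28, x2 = 171/28.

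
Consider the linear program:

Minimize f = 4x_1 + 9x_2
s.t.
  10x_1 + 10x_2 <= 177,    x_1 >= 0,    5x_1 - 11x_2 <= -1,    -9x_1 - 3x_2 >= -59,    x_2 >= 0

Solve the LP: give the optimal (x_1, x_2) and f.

Vertices and f = 4x_1 + 9x_2:
  (0, 177/10) → f = 1593/10
  (59/60, 1003/60) → f = 9263/60
  (0, 1/11) → f = 9/11
  (17/3, 8/3) → f = 140/3

At the optimal vertex, x_1 = 0 and 5x_1 - 11x_2 = -1.
Solving simultaneously gives x_1 = 0, x_2 = 1/11.

x_1 = 0, x_2 = 1/11, minimum f = 9/11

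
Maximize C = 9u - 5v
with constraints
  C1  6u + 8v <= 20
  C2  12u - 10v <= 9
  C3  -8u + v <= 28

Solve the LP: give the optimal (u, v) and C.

u = 68/39, v = 31/26, maximum C = 253/26

Vertices and C = 9u - 5v:
  (68/39, 31/26) → C = 253/26
  (-102/35, 164/35) → C = -1738/35
  (-17/4, -6) → C = -33/4

At the optimal vertex, 6u + 8v = 20 and 12u - 10v = 9.
Solving simultaneously gives u = 68/39, v = 31/26.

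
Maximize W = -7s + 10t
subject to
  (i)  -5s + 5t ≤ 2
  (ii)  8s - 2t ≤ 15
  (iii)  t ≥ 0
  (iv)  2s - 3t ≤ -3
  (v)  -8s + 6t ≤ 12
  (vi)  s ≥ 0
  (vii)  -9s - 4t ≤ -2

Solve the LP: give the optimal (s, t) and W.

Extreme points and W = -7s + 10t:
  (79/30, 91/30) → W = 119/10
  (9/5, 11/5) → W = 47/5
  (51/20, 27/10) → W = 183/20

s = 79/30, t = 91/30, maximum W = 119/10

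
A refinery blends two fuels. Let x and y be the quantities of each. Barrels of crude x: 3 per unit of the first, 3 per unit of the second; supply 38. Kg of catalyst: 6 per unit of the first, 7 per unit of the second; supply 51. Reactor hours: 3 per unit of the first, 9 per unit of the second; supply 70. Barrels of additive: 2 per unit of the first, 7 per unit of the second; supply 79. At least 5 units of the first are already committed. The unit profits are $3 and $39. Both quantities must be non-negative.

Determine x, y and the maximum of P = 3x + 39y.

x = 5, y = 3, maximum P = 132

Vertices and P = 3x + 39y:
  (17/2, 0) → P = 51/2
  (5, 0) → P = 15
  (5, 3) → P = 132

At the optimal vertex, 6x + 7y = 51 and x = 5.
Solving simultaneously gives x = 5, y = 3.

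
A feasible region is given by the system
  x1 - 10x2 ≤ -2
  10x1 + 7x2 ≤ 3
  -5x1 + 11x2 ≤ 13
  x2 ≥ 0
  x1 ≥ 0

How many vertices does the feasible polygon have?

3

Intersecting each pair of boundary lines and keeping only the points that satisfy every inequality leaves:
  (16/107, 23/107)
  (0, 1/5)
  (0, 3/7)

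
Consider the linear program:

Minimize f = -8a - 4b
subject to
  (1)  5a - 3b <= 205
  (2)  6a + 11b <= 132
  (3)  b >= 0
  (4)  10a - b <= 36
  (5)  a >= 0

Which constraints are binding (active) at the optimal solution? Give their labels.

Feasible corners and f = -8a - 4b:
  (132/29, 276/29) → f = -2160/29
  (0, 12) → f = -48
  (18/5, 0) → f = -144/5
  (0, 0) → f = 0

The minimum is at (132/29, 276/29). Substituting into each constraint, equality holds for (2) and (4); the remaining constraints have slack.

(2) and (4)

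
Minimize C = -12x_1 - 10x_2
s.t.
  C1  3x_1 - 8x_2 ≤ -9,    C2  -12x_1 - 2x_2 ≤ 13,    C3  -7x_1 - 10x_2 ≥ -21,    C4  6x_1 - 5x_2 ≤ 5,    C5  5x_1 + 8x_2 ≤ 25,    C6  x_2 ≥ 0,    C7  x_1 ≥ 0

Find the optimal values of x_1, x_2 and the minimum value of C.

x_1 = 39/43, x_2 = 63/43, minimum C = -1098/43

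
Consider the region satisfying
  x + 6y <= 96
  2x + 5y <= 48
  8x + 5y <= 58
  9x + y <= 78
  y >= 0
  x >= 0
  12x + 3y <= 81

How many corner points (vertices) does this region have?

5

The feasible vertices (each the meet of two boundaries and inside every other half-plane) are:
  (5/3, 134/15)
  (0, 48/5)
  (77/12, 4/3)
  (0, 0)
  (27/4, 0)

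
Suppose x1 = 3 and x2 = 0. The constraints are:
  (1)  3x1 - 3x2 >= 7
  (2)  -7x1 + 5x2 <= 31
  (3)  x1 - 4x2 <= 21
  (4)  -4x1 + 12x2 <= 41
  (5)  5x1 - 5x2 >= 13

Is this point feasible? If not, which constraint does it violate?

(1): 9 ≥ 7 ✓
(2): -21 ≤ 31 ✓
(3): 3 ≤ 21 ✓
(4): -12 ≤ 41 ✓
(5): 15 ≥ 13 ✓

feasible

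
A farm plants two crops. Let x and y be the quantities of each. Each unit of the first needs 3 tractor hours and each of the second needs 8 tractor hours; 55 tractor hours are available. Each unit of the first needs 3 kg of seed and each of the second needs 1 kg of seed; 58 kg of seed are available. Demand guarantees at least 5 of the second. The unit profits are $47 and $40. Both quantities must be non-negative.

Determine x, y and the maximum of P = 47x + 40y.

x = 5, y = 5, maximum P = 435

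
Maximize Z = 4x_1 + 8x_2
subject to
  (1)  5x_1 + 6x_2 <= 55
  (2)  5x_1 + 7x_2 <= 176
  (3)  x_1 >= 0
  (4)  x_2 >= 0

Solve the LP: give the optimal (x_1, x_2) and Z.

x_1 = 0, x_2 = 55/6, maximum Z = 220/3

Corner points and Z = 4x_1 + 8x_2:
  (0, 55/6) → Z = 220/3
  (11, 0) → Z = 44
  (0, 0) → Z = 0

At the optimal vertex, 5x_1 + 6x_2 = 55 and x_1 = 0.
Solving simultaneously gives x_1 = 0, x_2 = 55/6.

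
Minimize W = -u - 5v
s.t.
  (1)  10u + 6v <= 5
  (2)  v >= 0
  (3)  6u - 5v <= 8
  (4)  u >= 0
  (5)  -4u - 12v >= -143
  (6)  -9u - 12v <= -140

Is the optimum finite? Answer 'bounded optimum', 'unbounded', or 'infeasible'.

infeasible

The boundaries 10u + 6v = 5 and v = 0 meet at (1/2, 0), but that point violates -9u - 12v ≤ -140. Every candidate vertex is excluded by some other constraint, so the feasible region is empty.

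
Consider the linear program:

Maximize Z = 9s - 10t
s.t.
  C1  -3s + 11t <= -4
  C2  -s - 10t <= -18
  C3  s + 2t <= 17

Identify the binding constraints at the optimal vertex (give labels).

C2 and C3

Corner points and Z = 9s - 10t:
  (238/41, 50/41) → Z = 1642/41
  (195/17, 47/17) → Z = 1285/17
  (67/4, 1/8) → Z = 299/2

The maximum is at (67/4, 1/8). Substituting into each constraint, equality holds for C2 and C3; the remaining constraints have slack.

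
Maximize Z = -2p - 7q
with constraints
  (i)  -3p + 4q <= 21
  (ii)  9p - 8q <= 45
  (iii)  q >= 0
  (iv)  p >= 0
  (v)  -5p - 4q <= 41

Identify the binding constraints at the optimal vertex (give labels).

(iii) and (iv)

Corner points and Z = -2p - 7q:
  (29, 27) → Z = -247
  (0, 21/4) → Z = -147/4
  (5, 0) → Z = -10
  (0, 0) → Z = 0

The maximum is at (0, 0). Substituting into each constraint, equality holds for (iii) and (iv); the remaining constraints have slack.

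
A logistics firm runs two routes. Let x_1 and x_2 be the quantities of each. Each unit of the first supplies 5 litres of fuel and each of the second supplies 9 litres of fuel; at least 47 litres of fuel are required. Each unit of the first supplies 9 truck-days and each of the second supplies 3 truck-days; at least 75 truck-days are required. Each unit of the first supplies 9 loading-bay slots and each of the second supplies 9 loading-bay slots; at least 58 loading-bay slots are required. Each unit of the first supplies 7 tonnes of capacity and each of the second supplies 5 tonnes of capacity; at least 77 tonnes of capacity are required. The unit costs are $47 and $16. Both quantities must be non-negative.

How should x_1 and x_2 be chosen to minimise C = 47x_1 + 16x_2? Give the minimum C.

x_1 = 6, x_2 = 7, minimum C = 394

Extreme points and C = 47x_1 + 16x_2:
  (0, 25) → C = 400
  (11, 0) → C = 517
  (6, 7) → C = 394
The feasible region is unbounded (it extends along (0, 1), (1, 0)), but C strictly increases along every unbounded feasible direction, so there is no improving ray and the minimum is attained at a vertex.

The optimum lies where 9x_1 + 3x_2 = 75 and 7x_1 + 5x_2 = 77.
Solving simultaneously gives x_1 = 6, x_2 = 7.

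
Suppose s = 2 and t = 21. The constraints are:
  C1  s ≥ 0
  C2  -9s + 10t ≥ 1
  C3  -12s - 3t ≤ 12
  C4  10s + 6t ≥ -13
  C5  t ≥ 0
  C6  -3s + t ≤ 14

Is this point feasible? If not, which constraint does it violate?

Constraint C6: -3s + t = 15, which is not ≤ 14. All other constraints are satisfied.

not feasible — violates C6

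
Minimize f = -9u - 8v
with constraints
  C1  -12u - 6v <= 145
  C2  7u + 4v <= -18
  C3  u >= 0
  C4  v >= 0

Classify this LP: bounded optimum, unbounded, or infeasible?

infeasible

The boundaries -12u - 6v = 145 and 7u + 4v = -18 meet at (-236/3, 799/6), but that point violates u ≥ 0. Every candidate vertex is excluded by some other constraint, so the feasible region is empty.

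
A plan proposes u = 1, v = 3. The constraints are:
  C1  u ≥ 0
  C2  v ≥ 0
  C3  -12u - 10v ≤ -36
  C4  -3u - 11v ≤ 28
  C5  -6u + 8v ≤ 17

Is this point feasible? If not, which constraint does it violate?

Constraint C5: -6u + 8v = 18, which is not ≤ 17. All other constraints are satisfied.

not feasible — violates C5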